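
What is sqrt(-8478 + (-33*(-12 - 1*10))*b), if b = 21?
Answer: 12*sqrt(47) ≈ 82.268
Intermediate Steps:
sqrt(-8478 + (-33*(-12 - 1*10))*b) = sqrt(-8478 - 33*(-12 - 1*10)*21) = sqrt(-8478 - 33*(-12 - 10)*21) = sqrt(-8478 - 33*(-22)*21) = sqrt(-8478 + 726*21) = sqrt(-8478 + 15246) = sqrt(6768) = 12*sqrt(47)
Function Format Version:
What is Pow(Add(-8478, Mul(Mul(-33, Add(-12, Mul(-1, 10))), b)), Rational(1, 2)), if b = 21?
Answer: Mul(12, Pow(47, Rational(1, 2))) ≈ 82.268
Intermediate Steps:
Pow(Add(-8478, Mul(Mul(-33, Add(-12, Mul(-1, 10))), b)), Rational(1, 2)) = Pow(Add(-8478, Mul(Mul(-33, Add(-12, Mul(-1, 10))), 21)), Rational(1, 2)) = Pow(Add(-8478, Mul(Mul(-33, Add(-12, -10)), 21)), Rational(1, 2)) = Pow(Add(-8478, Mul(Mul(-33, -22), 21)), Rational(1, 2)) = Pow(Add(-8478, Mul(726, 21)), Rational(1, 2)) = Pow(Add(-8478, 15246), Rational(1, 2)) = Pow(6768, Rational(1, 2)) = Mul(12, Pow(47, Rational(1, 2)))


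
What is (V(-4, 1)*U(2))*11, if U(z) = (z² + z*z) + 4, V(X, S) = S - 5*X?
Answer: 2772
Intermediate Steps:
U(z) = 4 + 2*z² (U(z) = (z² + z²) + 4 = 2*z² + 4 = 4 + 2*z²)
(V(-4, 1)*U(2))*11 = ((1 - 5*(-4))*(4 + 2*2²))*11 = ((1 + 20)*(4 + 2*4))*11 = (21*(4 + 8))*11 = (21*12)*11 = 252*11 = 2772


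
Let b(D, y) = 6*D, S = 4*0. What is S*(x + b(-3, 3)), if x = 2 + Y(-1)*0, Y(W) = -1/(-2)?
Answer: 0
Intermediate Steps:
S = 0
Y(W) = 1/2 (Y(W) = -1*(-1/2) = 1/2)
x = 2 (x = 2 + (1/2)*0 = 2 + 0 = 2)
S*(x + b(-3, 3)) = 0*(2 + 6*(-3)) = 0*(2 - 18) = 0*(-16) = 0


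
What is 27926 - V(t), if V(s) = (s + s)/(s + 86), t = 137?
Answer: 6227224/223 ≈ 27925.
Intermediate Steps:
V(s) = 2*s/(86 + s) (V(s) = (2*s)/(86 + s) = 2*s/(86 + s))
27926 - V(t) = 27926 - 2*137/(86 + 137) = 27926 - 2*137/223 = 27926 - 1*274/223 = 27926 - 274/223 = 6227224/223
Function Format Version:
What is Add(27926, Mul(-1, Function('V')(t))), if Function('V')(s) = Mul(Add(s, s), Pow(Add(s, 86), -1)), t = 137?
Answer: Rational(6227224, 223) ≈ 27925.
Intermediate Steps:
Function('V')(s) = Mul(2, s, Pow(Add(86, s), -1)) (Function('V')(s) = Mul(Mul(2, s), Pow(Add(86, s), -1)) = Mul(2, s, Pow(Add(86, s), -1)))
Add(27926, Mul(-1, Function('V')(t))) = Add(27926, Mul(-1, Mul(2, 137, Pow(Add(86, 137), -1)))) = Add(27926, Mul(-1, Mul(2, 137, Pow(223, -1)))) = Add(27926, Mul(-1, Mul(2, 137, Rational(1, 223)))) = Add(27926, Mul(-1, Rational(274, 223))) = Add(27926, Rational(-274, 223)) = Rational(6227224, 223)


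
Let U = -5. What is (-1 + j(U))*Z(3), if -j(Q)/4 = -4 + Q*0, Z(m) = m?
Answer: 45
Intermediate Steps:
j(Q) = 16 (j(Q) = -4*(-4 + Q*0) = -4*(-4 + 0) = -4*(-4) = 16)
(-1 + j(U))*Z(3) = (-1 + 16)*3 = 15*3 = 45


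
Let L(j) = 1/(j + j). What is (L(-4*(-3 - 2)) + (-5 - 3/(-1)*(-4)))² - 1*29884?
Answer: -47353359/1600 ≈ -29596.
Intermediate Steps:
L(j) = 1/(2*j)
(L(-4*(-3 - 2)) + (-5 - 3/(-1)*(-4)))² - 1*29884 = (1/(2*((-4*(-3 - 2)))) + (-5 - 3/(-1)*(-4)))² - 1*29884 = (1/(2*((-4*(-5)))) + (-5 - 3*(-1)*(-4)))² - 29884 = ((½)/20 + (-5 + 3*(-4)))² - 29884 = ((½)*(1/20) + (-5 - 12))² - 29884 = (1/40 - 17)² - 29884 = (-679/40)² - 29884 = 461041/1600 - 29884 = -47353359/1600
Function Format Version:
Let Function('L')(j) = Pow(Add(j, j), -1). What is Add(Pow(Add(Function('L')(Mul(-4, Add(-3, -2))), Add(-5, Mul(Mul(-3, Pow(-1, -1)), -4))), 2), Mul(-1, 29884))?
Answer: Rational(-47353359, 1600) ≈ -29596.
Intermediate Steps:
Function('L')(j) = Mul(Rational(1, 2), Pow(j, -1)) (Function('L')(j) = Pow(Mul(2, j), -1) = Mul(Rational(1, 2), Pow(j, -1)))
Add(Pow(Add(Function('L')(Mul(-4, Add(-3, -2))), Add(-5, Mul(Mul(-3, Pow(-1, -1)), -4))), 2), Mul(-1, 29884)) = Add(Pow(Add(Mul(Rational(1, 2), Pow(Mul(-4, Add(-3, -2)), -1)), Add(-5, Mul(Mul(-3, Pow(-1, -1)), -4))), 2), Mul(-1, 29884)) = Add(Pow(Add(Mul(Rational(1, 2), Pow(Mul(-4, -5), -1)), Add(-5, Mul(Mul(-3, -1), -4))), 2), -29884) = Add(Pow(Add(Mul(Rational(1, 2), Pow(20, -1)), Add(-5, Mul(3, -4))), 2), -29884) = Add(Pow(Add(Mul(Rational(1, 2), Rational(1, 20)), Add(-5, -12)), 2), -29884) = Add(Pow(Add(Rational(1, 40), -17), 2), -29884) = Add(Pow(Rational(-679, 40), 2), -29884) = Add(Rational(461041, 1600), -29884) = Rational(-47353359, 1600)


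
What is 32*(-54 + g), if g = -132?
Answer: -5952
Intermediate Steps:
32*(-54 + g) = 32*(-54 - 132) = 32*(-186) = -5952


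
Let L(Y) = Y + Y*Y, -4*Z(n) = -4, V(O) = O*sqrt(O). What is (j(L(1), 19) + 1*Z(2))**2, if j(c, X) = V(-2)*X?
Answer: (1 - 38*I*sqrt(2))**2 ≈ -2887.0 - 107.48*I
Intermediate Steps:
V(O) = O**(3/2)
Z(n) = 1 (Z(n) = -1/4*(-4) = 1)
L(Y) = Y + Y**2
j(c, X) = -2*I*X*sqrt(2) (j(c, X) = (-2)**(3/2)*X = (-2*I*sqrt(2))*X = -2*I*X*sqrt(2))
(j(L(1), 19) + 1*Z(2))**2 = (-2*I*19*sqrt(2) + 1*1)**2 = (-38*I*sqrt(2) + 1)**2 = (1 - 38*I*sqrt(2))**2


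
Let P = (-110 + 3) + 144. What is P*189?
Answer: 6993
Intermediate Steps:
P = 37 (P = -107 + 144 = 37)
P*189 = 37*189 = 6993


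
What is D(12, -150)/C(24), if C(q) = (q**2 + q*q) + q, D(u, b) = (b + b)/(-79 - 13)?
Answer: 25/9016 ≈ 0.0027728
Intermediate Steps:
D(u, b) = -b/46 (D(u, b) = (2*b)/(-92) = (2*b)*(-1/92) = -b/46)
C(q) = q + 2*q**2 (C(q) = (q**2 + q**2) + q = 2*q**2 + q = q + 2*q**2)
D(12, -150)/C(24) = (-1/46*(-150))/((24*(1 + 2*24))) = 75/(23*((24*(1 + 48)))) = 75/(23*((24*49))) = (75/23)/1176 = (75/23)*(1/1176) = 25/9016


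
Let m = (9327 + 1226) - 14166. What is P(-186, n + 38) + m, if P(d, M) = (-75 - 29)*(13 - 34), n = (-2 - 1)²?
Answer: -1429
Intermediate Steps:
n = 9 (n = (-3)² = 9)
m = -3613 (m = 10553 - 14166 = -3613)
P(d, M) = 2184 (P(d, M) = -104*(-21) = 2184)
P(-186, n + 38) + m = 2184 - 3613 = -1429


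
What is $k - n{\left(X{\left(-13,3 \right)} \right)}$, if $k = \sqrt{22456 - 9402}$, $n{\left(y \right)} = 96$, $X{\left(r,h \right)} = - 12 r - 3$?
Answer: $-96 + \sqrt{13054} \approx 18.254$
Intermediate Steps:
$X{\left(r,h \right)} = -3 - 12 r$
$k = \sqrt{13054} \approx 114.25$
$k - n{\left(X{\left(-13,3 \right)} \right)} = \sqrt{13054} - 96 = -96 + \sqrt{13054}$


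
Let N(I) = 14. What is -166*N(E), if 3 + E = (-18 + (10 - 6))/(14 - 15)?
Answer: -2324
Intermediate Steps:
E = 11 (E = -3 + (-18 + (10 - 6))/(14 - 15) = -3 + (-18 + 4)/(-1) = -3 - 14*(-1) = -3 + 14 = 11)
-166*N(E) = -166*14 = -2324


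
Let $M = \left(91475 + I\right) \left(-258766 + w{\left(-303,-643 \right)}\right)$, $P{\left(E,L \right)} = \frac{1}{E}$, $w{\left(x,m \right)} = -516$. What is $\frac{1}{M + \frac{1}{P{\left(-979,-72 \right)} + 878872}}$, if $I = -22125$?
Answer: $- \frac{860415687}{15471312315869501921} \approx -5.5614 \cdot 10^{-11}$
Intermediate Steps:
$M = -17981206700$ ($M = \left(91475 - 22125\right) \left(-258766 - 516\right) = 69350 \left(-259282\right) = -17981206700$)
$\frac{1}{M + \frac{1}{P{\left(-979,-72 \right)} + 878872}} = \frac{1}{-17981206700 + \frac{1}{\frac{1}{-979} + 878872}} = \frac{1}{-17981206700 + \frac{1}{- \frac{1}{979} + 878872}} = \frac{1}{-17981206700 + \frac{1}{\frac{860415687}{979}}} = \frac{1}{-17981206700 + \frac{979}{860415687}} = \frac{1}{- \frac{15471312315869501921}{860415687}} = - \frac{860415687}{15471312315869501921}$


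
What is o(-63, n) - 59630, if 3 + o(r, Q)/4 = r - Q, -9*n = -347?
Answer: -540434/9 ≈ -60048.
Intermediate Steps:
n = 347/9 (n = -1/9*(-347) = 347/9 ≈ 38.556)
o(r, Q) = -12 - 4*Q + 4*r (o(r, Q) = -12 + 4*(r - Q) = -12 + (-4*Q + 4*r) = -12 - 4*Q + 4*r)
o(-63, n) - 59630 = (-12 - 4*347/9 + 4*(-63)) - 59630 = (-12 - 1388/9 - 252) - 59630 = -3764/9 - 59630 = -540434/9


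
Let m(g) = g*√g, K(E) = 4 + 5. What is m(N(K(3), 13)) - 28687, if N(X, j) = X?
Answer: -28660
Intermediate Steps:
K(E) = 9
m(g) = g^(3/2)
m(N(K(3), 13)) - 28687 = 9^(3/2) - 28687 = 27 - 28687 = -28660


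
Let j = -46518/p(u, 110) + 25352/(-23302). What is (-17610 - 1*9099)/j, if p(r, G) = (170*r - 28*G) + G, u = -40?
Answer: -1520146340715/209068349 ≈ -7271.0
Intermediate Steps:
p(r, G) = -27*G + 170*r (p(r, G) = (-28*G + 170*r) + G = -27*G + 170*r)
j = 209068349/56915135 (j = -46518/(-27*110 + 170*(-40)) + 25352/(-23302) = -46518/(-2970 - 6800) + 25352*(-1/23302) = -46518/(-9770) - 12676/11651 = -46518*(-1/9770) - 12676/11651 = 23259/4885 - 12676/11651 = 209068349/56915135 ≈ 3.6733)
(-17610 - 1*9099)/j = (-17610 - 1*9099)/(209068349/56915135) = (-17610 - 9099)*(56915135/209068349) = -26709*56915135/209068349 = -1520146340715/209068349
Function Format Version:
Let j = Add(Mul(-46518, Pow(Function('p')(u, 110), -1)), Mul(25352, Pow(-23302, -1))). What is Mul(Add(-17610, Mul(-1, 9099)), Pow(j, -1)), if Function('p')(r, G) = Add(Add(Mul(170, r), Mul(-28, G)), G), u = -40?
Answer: Rational(-1520146340715, 209068349) ≈ -7271.0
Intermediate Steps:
Function('p')(r, G) = Add(Mul(-27, G), Mul(170, r)) (Function('p')(r, G) = Add(Add(Mul(-28, G), Mul(170, r)), G) = Add(Mul(-27, G), Mul(170, r)))
j = Rational(209068349, 56915135) (j = Add(Mul(-46518, Pow(Add(Mul(-27, 110), Mul(170, -40)), -1)), Mul(25352, Pow(-23302, -1))) = Add(Mul(-46518, Pow(Add(-2970, -6800), -1)), Mul(25352, Rational(-1, 23302))) = Add(Mul(-46518, Pow(-9770, -1)), Rational(-12676, 11651)) = Add(Mul(-46518, Rational(-1, 9770)), Rational(-12676, 11651)) = Add(Rational(23259, 4885), Rational(-12676, 11651)) = Rational(209068349, 56915135) ≈ 3.6733)
Mul(Add(-17610, Mul(-1, 9099)), Pow(j, -1)) = Mul(Add(-17610, Mul(-1, 9099)), Pow(Rational(209068349, 56915135), -1)) = Mul(Add(-17610, -9099), Rational(56915135, 209068349)) = Mul(-26709, Rational(56915135, 209068349)) = Rational(-1520146340715, 209068349)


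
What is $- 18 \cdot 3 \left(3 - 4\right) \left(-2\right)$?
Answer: $-108$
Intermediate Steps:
$- 18 \cdot 3 \left(3 - 4\right) \left(-2\right) = - 18 \cdot 3 \left(-1\right) \left(-2\right) = \left(-18\right) \left(-3\right) \left(-2\right) = 54 \left(-2\right) = -108$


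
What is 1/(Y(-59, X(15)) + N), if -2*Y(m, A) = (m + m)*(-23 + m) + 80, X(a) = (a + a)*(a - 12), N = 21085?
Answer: 1/16207 ≈ 6.1702e-5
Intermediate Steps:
X(a) = 2*a*(-12 + a) (X(a) = (2*a)*(-12 + a) = 2*a*(-12 + a))
Y(m, A) = -40 - m*(-23 + m) (Y(m, A) = -((m + m)*(-23 + m) + 80)/2 = -((2*m)*(-23 + m) + 80)/2 = -(2*m*(-23 + m) + 80)/2 = -(80 + 2*m*(-23 + m))/2 = -40 - m*(-23 + m))
1/(Y(-59, X(15)) + N) = 1/((-40 - 1*(-59)² + 23*(-59)) + 21085) = 1/((-40 - 1*3481 - 1357) + 21085) = 1/((-40 - 3481 - 1357) + 21085) = 1/(-4878 + 21085) = 1/16207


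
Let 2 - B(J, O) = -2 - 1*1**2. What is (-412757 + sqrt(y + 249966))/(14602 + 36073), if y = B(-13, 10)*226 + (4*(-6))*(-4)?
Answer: -412757/50675 + 2*sqrt(62798)/50675 ≈ -8.1353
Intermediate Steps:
B(J, O) = 5 (B(J, O) = 2 - (-2 - 1*1**2) = 2 - (-2 - 1*1) = 2 - (-2 - 1) = 2 - 1*(-3) = 2 + 3 = 5)
y = 1226 (y = 5*226 + (4*(-6))*(-4) = 1130 - 24*(-4) = 1130 + 96 = 1226)
(-412757 + sqrt(y + 249966))/(14602 + 36073) = (-412757 + sqrt(1226 + 249966))/(14602 + 36073) = (-412757 + sqrt(251192))/50675 = (-412757 + 2*sqrt(62798))*(1/50675) = -412757/50675 + 2*sqrt(62798)/50675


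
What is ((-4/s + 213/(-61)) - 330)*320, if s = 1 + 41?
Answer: -136744000/1281 ≈ -1.0675e+5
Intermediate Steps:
s = 42
((-4/s + 213/(-61)) - 330)*320 = ((-4/42 + 213/(-61)) - 330)*320 = ((-4*1/42 + 213*(-1/61)) - 330)*320 = ((-2/21 - 213/61) - 330)*320 = (-4595/1281 - 330)*320 = -427325/1281*320 = -136744000/1281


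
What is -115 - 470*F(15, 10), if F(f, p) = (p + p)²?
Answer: -188115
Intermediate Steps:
F(f, p) = 4*p² (F(f, p) = (2*p)² = 4*p²)
-115 - 470*F(15, 10) = -115 - 1880*10² = -115 - 1880*100 = -115 - 470*400 = -115 - 188000 = -188115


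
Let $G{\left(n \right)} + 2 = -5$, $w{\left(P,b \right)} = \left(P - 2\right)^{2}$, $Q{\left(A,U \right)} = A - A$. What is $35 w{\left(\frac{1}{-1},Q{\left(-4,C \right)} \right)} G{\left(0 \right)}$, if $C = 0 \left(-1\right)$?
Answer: $-2205$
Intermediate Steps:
$C = 0$
$Q{\left(A,U \right)} = 0$
$w{\left(P,b \right)} = \left(-2 + P\right)^{2}$
$G{\left(n \right)} = -7$ ($G{\left(n \right)} = -2 - 5 = -7$)
$35 w{\left(\frac{1}{-1},Q{\left(-4,C \right)} \right)} G{\left(0 \right)} = 35 \left(-2 + \frac{1}{-1}\right)^{2} \left(-7\right) = 35 \left(-2 - 1\right)^{2} \left(-7\right) = 35 \left(-3\right)^{2} \left(-7\right) = 35 \cdot 9 \left(-7\right) = 315 \left(-7\right) = -2205$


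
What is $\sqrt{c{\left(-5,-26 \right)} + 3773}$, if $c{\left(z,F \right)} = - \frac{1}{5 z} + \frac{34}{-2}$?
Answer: $\frac{\sqrt{93901}}{5} \approx 61.287$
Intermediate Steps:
$c{\left(z,F \right)} = -17 - \frac{1}{5 z}$ ($c{\left(z,F \right)} = - \frac{1}{5 z} + 34 \left(- \frac{1}{2}\right) = - \frac{1}{5 z} - 17 = -17 - \frac{1}{5 z}$)
$\sqrt{c{\left(-5,-26 \right)} + 3773} = \sqrt{\left(-17 - \frac{1}{5 \left(-5\right)}\right) + 3773} = \sqrt{\left(-17 - - \frac{1}{25}\right) + 3773} = \sqrt{\left(-17 + \frac{1}{25}\right) + 3773} = \sqrt{- \frac{424}{25} + 3773} = \sqrt{\frac{93901}{25}} = \frac{\sqrt{93901}}{5}$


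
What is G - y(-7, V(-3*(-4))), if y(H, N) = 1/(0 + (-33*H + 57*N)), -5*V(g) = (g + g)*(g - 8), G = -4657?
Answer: -20104264/4317 ≈ -4657.0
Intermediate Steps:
V(g) = -2*g*(-8 + g)/5 (V(g) = -(g + g)*(g - 8)/5 = -2*g*(-8 + g)/5)
y(H, N) = 1/(-33*H + 57*N)
G - y(-7, V(-3*(-4))) = -4657 - (-1)/(-114*(-3*(-4))*(8 - (-3)*(-4))/5 + 33*(-7)) = -4657 - (-1)/(-114*12*(8 - 1*12)/5 - 231) = -4657 - (-1)/(-114*12*(8 - 12)/5 - 231) = -4657 - (-1)/(-114*12*(-4)/5 - 231) = -4657 - (-1)/(-57*(-96/5) - 231) = -4657 - (-1)/(5472/5 - 231) = -4657 - (-1)/4317/5 = -4657 - (-1)*5/4317 = -4657 - 1*(-5/4317) = -4657 + 5/4317 = -20104264/4317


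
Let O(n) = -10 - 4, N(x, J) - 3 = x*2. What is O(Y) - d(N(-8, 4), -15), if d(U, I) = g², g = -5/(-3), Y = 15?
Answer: -151/9 ≈ -16.778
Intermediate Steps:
N(x, J) = 3 + 2*x (N(x, J) = 3 + x*2 = 3 + 2*x)
g = 5/3 (g = -5*(-⅓) = 5/3 ≈ 1.6667)
O(n) = -14
d(U, I) = 25/9 (d(U, I) = (5/3)² = 25/9)
O(Y) - d(N(-8, 4), -15) = -14 - 1*25/9 = -14 - 25/9 = -151/9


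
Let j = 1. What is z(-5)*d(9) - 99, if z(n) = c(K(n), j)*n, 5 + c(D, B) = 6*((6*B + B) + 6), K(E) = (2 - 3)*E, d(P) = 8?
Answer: -3019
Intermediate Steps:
K(E) = -E
c(D, B) = 31 + 42*B (c(D, B) = -5 + 6*((6*B + B) + 6) = -5 + 6*(7*B + 6) = -5 + 6*(6 + 7*B) = -5 + (36 + 42*B) = 31 + 42*B)
z(n) = 73*n (z(n) = (31 + 42*1)*n = (31 + 42)*n = 73*n)
z(-5)*d(9) - 99 = (73*(-5))*8 - 99 = -365*8 - 99 = -2920 - 99 = -3019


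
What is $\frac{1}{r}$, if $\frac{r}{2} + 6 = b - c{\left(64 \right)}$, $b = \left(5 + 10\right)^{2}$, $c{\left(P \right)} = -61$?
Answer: $\frac{1}{560} \approx 0.0017857$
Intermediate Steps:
$b = 225$ ($b = 15^{2} = 225$)
$r = 560$ ($r = -12 + 2 \left(225 - -61\right) = -12 + 2 \left(225 + 61\right) = -12 + 2 \cdot 286 = -12 + 572 = 560$)
$\frac{1}{r} = \frac{1}{560}$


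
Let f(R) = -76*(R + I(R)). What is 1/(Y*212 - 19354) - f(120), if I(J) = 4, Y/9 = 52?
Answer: 752619489/79862 ≈ 9424.0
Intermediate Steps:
Y = 468 (Y = 9*52 = 468)
f(R) = -304 - 76*R (f(R) = -76*(R + 4) = -76*(4 + R) = -304 - 76*R)
1/(Y*212 - 19354) - f(120) = 1/(468*212 - 19354) - (-304 - 76*120) = 1/(99216 - 19354) - (-304 - 9120) = 1/79862 - 1*(-9424) = 1/79862 + 9424 = 752619489/79862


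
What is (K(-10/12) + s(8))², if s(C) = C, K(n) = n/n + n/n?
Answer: 100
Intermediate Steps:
K(n) = 2 (K(n) = 1 + 1 = 2)
(K(-10/12) + s(8))² = (2 + 8)² = 10² = 100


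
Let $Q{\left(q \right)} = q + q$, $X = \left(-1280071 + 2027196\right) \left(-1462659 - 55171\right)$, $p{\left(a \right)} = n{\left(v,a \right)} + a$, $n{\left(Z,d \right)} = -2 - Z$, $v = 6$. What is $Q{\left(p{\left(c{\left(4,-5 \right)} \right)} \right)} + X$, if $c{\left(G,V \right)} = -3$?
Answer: $-1134008738772$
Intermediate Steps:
$p{\left(a \right)} = -8 + a$ ($p{\left(a \right)} = \left(-2 - 6\right) + a = -8 + a$)
$X = -1134008738750$ ($X = 747125 \left(-1517830\right) = -1134008738750$)
$Q{\left(q \right)} = 2 q$
$Q{\left(p{\left(c{\left(4,-5 \right)} \right)} \right)} + X = 2 \left(-8 - 3\right) - 1134008738750 = 2 \left(-11\right) - 1134008738750 = -22 - 1134008738750 = -1134008738772$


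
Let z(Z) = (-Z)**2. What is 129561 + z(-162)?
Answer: 155805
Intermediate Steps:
z(Z) = Z**2
129561 + z(-162) = 129561 + (-162)**2 = 129561 + 26244 = 155805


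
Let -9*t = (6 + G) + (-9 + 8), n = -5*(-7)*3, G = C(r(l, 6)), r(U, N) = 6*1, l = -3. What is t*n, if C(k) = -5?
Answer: 0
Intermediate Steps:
r(U, N) = 6
G = -5
n = 105 (n = 35*3 = 105)
t = 0 (t = -((6 - 5) + (-9 + 8))/9 = -(1 - 1)/9 = -⅑*0 = 0)
t*n = 0*105 = 0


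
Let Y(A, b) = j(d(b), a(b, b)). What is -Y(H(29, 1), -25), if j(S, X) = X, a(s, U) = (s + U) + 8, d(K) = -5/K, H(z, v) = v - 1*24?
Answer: 42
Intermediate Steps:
H(z, v) = -24 + v (H(z, v) = v - 24 = -24 + v)
a(s, U) = 8 + U + s (a(s, U) = (U + s) + 8 = 8 + U + s)
Y(A, b) = 8 + 2*b (Y(A, b) = 8 + b + b = 8 + 2*b)
-Y(H(29, 1), -25) = -(8 + 2*(-25)) = -(8 - 50) = -1*(-42) = 42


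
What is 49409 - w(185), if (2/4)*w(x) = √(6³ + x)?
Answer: 49409 - 2*√401 ≈ 49369.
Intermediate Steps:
w(x) = 2*√(216 + x) (w(x) = 2*√(6³ + x) = 2*√(216 + x))
49409 - w(185) = 49409 - 2*√(216 + 185) = 49409 - 2*√401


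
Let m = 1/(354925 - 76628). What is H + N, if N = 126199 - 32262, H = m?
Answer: 26142385290/278297 ≈ 93937.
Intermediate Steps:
m = 1/278297 ≈ 3.5933e-6
H = 1/278297 ≈ 3.5933e-6
N = 93937
H + N = 1/278297 + 93937 = 26142385290/278297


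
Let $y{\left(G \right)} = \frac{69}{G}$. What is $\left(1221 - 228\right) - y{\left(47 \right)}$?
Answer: $\frac{46602}{47} \approx 991.53$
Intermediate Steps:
$\left(1221 - 228\right) - y{\left(47 \right)} = \left(1221 - 228\right) - \frac{69}{47} = 993 - 69 \cdot \frac{1}{47} = 993 - \frac{69}{47} = \frac{46602}{47}$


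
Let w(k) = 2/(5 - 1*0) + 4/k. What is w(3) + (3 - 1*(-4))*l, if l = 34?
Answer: 3596/15 ≈ 239.73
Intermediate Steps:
w(k) = ⅖ + 4/k (w(k) = 2/(5 + 0) + 4/k = 2/5 + 4/k = 2*(⅕) + 4/k = ⅖ + 4/k)
w(3) + (3 - 1*(-4))*l = (⅖ + 4/3) + (3 - 1*(-4))*34 = (⅖ + 4*(⅓)) + (3 + 4)*34 = (⅖ + 4/3) + 7*34 = 26/15 + 238 = 3596/15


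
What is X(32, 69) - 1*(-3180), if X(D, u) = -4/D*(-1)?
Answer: 25441/8 ≈ 3180.1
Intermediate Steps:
X(D, u) = 4/D
X(32, 69) - 1*(-3180) = 4/32 - 1*(-3180) = 4*(1/32) + 3180 = ⅛ + 3180 = 25441/8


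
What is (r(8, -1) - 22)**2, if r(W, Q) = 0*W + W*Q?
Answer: 900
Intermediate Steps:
r(W, Q) = Q*W (r(W, Q) = 0 + Q*W = Q*W)
(r(8, -1) - 22)**2 = (-1*8 - 22)**2 = (-8 - 22)**2 = (-30)**2 = 900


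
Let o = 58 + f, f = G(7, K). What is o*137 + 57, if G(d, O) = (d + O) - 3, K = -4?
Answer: 8003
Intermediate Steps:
G(d, O) = -3 + O + d (G(d, O) = (O + d) - 3 = -3 + O + d)
f = 0 (f = -3 - 4 + 7 = 0)
o = 58 (o = 58 + 0 = 58)
o*137 + 57 = 58*137 + 57 = 7946 + 57 = 8003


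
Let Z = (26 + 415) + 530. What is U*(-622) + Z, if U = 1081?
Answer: -671411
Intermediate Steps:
Z = 971 (Z = 441 + 530 = 971)
U*(-622) + Z = 1081*(-622) + 971 = -672382 + 971 = -671411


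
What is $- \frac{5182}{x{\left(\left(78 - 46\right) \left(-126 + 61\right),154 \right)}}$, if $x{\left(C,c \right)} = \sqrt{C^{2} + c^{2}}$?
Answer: $- \frac{2591 \sqrt{1087529}}{1087529} \approx -2.4845$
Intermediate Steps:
$- \frac{5182}{x{\left(\left(78 - 46\right) \left(-126 + 61\right),154 \right)}} = - \frac{5182}{\sqrt{\left(\left(78 - 46\right) \left(-126 + 61\right)\right)^{2} + 154^{2}}} = - \frac{5182}{\sqrt{\left(32 \left(-65\right)\right)^{2} + 23716}} = - \frac{5182}{\sqrt{\left(-2080\right)^{2} + 23716}} = - \frac{5182}{\sqrt{4326400 + 23716}} = - \frac{5182}{\sqrt{4350116}} = - \frac{5182}{2 \sqrt{1087529}} = - 5182 \frac{\sqrt{1087529}}{2175058} = - \frac{2591 \sqrt{1087529}}{1087529}$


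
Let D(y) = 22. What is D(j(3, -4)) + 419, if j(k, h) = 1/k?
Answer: 441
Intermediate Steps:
D(j(3, -4)) + 419 = 22 + 419 = 441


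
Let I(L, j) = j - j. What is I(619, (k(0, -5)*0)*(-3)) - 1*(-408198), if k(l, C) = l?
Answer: 408198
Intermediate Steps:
I(L, j) = 0
I(619, (k(0, -5)*0)*(-3)) - 1*(-408198) = 0 - 1*(-408198) = 0 + 408198 = 408198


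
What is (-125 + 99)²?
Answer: 676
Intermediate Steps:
(-125 + 99)² = (-26)² = 676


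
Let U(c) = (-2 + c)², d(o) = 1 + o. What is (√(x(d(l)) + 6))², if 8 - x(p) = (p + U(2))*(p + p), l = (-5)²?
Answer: -1338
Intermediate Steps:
l = 25
x(p) = 8 - 2*p² (x(p) = 8 - (p + (-2 + 2)²)*(p + p) = 8 - (p + 0²)*2*p = 8 - (p + 0)*2*p = 8 - p*2*p = 8 - 2*p²)
(√(x(d(l)) + 6))² = (√((8 - 2*(1 + 25)²) + 6))² = (√((8 - 2*26²) + 6))² = (√((8 - 2*676) + 6))² = (√((8 - 1352) + 6))² = (√(-1344 + 6))² = (√(-1338))² = (I*√1338)² = -1338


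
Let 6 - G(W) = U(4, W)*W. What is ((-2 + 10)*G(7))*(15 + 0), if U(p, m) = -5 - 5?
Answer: 9120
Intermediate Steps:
U(p, m) = -10
G(W) = 6 + 10*W (G(W) = 6 - (-10)*W = 6 + 10*W)
((-2 + 10)*G(7))*(15 + 0) = ((-2 + 10)*(6 + 10*7))*(15 + 0) = (8*(6 + 70))*15 = (8*76)*15 = 608*15 = 9120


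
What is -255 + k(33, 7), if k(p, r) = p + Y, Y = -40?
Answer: -262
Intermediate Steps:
k(p, r) = -40 + p (k(p, r) = p - 40 = -40 + p)
-255 + k(33, 7) = -255 + (-40 + 33) = -255 - 7 = -262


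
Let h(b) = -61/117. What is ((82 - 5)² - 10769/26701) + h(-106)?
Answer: 18519408059/3124017 ≈ 5928.1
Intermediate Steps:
h(b) = -61/117 (h(b) = -61*1/117 = -61/117)
((82 - 5)² - 10769/26701) + h(-106) = ((82 - 5)² - 10769/26701) - 61/117 = (77² - 10769*1/26701) - 61/117 = (5929 - 10769/26701) - 61/117 = 158299460/26701 - 61/117 = 18519408059/3124017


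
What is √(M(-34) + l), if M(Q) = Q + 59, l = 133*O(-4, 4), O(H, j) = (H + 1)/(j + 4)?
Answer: I*√398/4 ≈ 4.9875*I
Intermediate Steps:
O(H, j) = (1 + H)/(4 + j)
l = -399/8 (l = 133*((1 - 4)/(4 + 4)) = 133*(-3/8) = -399/8 ≈ -49.875)
M(Q) = 59 + Q
√(M(-34) + l) = √((59 - 34) - 399/8) = √(25 - 399/8) = √(-199/8) = I*√398/4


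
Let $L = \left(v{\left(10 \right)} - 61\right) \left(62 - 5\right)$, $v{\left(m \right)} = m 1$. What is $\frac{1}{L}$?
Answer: $- \frac{1}{2907} \approx -0.000344$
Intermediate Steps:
$v{\left(m \right)} = m$
$L = -2907$ ($L = \left(10 - 61\right) \left(62 - 5\right) = - 51 \left(62 - 5\right) = \left(-51\right) 57 = -2907$)
$\frac{1}{L} = \frac{1}{-2907} = - \frac{1}{2907}$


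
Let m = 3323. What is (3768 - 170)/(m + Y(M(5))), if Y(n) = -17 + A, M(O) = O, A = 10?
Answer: 1799/1658 ≈ 1.0850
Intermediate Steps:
Y(n) = -7 (Y(n) = -17 + 10 = -7)
(3768 - 170)/(m + Y(M(5))) = (3768 - 170)/(3323 - 7) = 3598/3316 = 3598*(1/3316) = 1799/1658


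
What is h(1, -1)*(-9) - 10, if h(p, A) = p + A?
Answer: -10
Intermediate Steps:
h(p, A) = A + p
h(1, -1)*(-9) - 10 = (-1 + 1)*(-9) - 10 = 0*(-9) - 10 = 0 - 10 = -10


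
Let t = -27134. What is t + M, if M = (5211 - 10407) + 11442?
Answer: -20888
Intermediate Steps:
M = 6246 (M = -5196 + 11442 = 6246)
t + M = -27134 + 6246 = -20888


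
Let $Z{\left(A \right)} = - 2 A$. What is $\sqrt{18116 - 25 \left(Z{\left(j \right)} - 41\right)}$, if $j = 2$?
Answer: $\sqrt{19241} \approx 138.71$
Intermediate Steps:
$\sqrt{18116 - 25 \left(Z{\left(j \right)} - 41\right)} = \sqrt{18116 - 25 \left(\left(-2\right) 2 - 41\right)} = \sqrt{18116 - 25 \left(-4 - 41\right)} = \sqrt{18116 - -1125} = \sqrt{18116 + 1125} = \sqrt{19241}$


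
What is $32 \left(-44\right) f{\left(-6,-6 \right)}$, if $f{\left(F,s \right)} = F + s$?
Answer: $16896$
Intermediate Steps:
$32 \left(-44\right) f{\left(-6,-6 \right)} = 32 \left(-44\right) \left(-6 - 6\right) = \left(-1408\right) \left(-12\right) = 16896$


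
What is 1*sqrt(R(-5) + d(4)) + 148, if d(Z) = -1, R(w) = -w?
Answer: 150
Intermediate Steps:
1*sqrt(R(-5) + d(4)) + 148 = 1*sqrt(-1*(-5) - 1) + 148 = 1*sqrt(5 - 1) + 148 = 1*sqrt(4) + 148 = 1*2 + 148 = 2 + 148 = 150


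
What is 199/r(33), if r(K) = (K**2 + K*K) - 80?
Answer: 199/2098 ≈ 0.094852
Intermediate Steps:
r(K) = -80 + 2*K**2 (r(K) = (K**2 + K**2) - 80 = 2*K**2 - 80 = -80 + 2*K**2)
199/r(33) = 199/(-80 + 2*33**2) = 199/(-80 + 2*1089) = 199/(-80 + 2178) = 199/2098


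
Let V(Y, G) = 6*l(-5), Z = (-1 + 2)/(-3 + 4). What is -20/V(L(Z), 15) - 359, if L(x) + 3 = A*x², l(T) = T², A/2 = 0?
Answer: -5387/15 ≈ -359.13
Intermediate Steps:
A = 0 (A = 2*0 = 0)
Z = 1 (Z = 1/1 = 1*1 = 1)
L(x) = -3 (L(x) = -3 + 0*x² = -3 + 0 = -3)
V(Y, G) = 150 (V(Y, G) = 6*(-5)² = 6*25 = 150)
-20/V(L(Z), 15) - 359 = -20/150 - 359 = -20*1/150 - 359 = -2/15 - 359 = -5387/15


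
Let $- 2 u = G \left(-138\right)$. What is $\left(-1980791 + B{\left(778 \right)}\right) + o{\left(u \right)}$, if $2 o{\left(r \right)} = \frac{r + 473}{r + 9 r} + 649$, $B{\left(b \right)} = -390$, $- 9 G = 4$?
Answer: $- \frac{3644777287}{1840} \approx -1.9809 \cdot 10^{6}$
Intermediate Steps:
$G = - \frac{4}{9}$ ($G = \left(- \frac{1}{9}\right) 4 = - \frac{4}{9} \approx -0.44444$)
$u = - \frac{92}{3}$ ($u = - \frac{\left(- \frac{4}{9}\right) \left(-138\right)}{2} = \left(- \frac{1}{2}\right) \frac{184}{3} = - \frac{92}{3} \approx -30.667$)
$o{\left(r \right)} = \frac{649}{2} + \frac{473 + r}{20 r}$ ($o{\left(r \right)} = \frac{\frac{r + 473}{r + 9 r} + 649}{2} = \frac{\frac{473 + r}{10 r} + 649}{2} = \frac{649 + \frac{473 + r}{10 r}}{2} = \frac{649}{2} + \frac{473 + r}{20 r}$)
$\left(-1980791 + B{\left(778 \right)}\right) + o{\left(u \right)} = \left(-1980791 - 390\right) + \frac{473 + 6491 \left(- \frac{92}{3}\right)}{20 \left(- \frac{92}{3}\right)} = -1981181 + \frac{1}{20} \left(- \frac{3}{92}\right) \left(473 - \frac{597172}{3}\right) = -1981181 + \frac{1}{20} \left(- \frac{3}{92}\right) \left(- \frac{595753}{3}\right) = -1981181 + \frac{595753}{1840} = - \frac{3644777287}{1840}$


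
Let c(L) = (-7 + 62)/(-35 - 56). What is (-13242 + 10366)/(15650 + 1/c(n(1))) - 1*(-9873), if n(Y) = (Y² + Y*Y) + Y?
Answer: 8497128127/860659 ≈ 9872.8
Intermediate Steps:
n(Y) = Y + 2*Y² (n(Y) = (Y² + Y²) + Y = 2*Y² + Y = Y + 2*Y²)
c(L) = -55/91 (c(L) = 55/(-91) = 55*(-1/91) = -55/91)
(-13242 + 10366)/(15650 + 1/c(n(1))) - 1*(-9873) = (-13242 + 10366)/(15650 + 1/(-55/91)) - 1*(-9873) = -2876/(15650 - 91/55) + 9873 = -2876/860659/55 + 9873 = -2876*55/860659 + 9873 = -158180/860659 + 9873 = 8497128127/860659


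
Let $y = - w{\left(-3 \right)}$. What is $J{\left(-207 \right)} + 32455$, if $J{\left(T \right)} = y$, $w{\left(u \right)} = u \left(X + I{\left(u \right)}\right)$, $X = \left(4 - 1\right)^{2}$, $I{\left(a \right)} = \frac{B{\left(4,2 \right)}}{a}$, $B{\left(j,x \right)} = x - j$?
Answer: $32484$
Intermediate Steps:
$I{\left(a \right)} = - \frac{2}{a}$ ($I{\left(a \right)} = \frac{2 - 4}{a} = - \frac{2}{a}$)
$X = 9$ ($X = 3^{2} = 9$)
$w{\left(u \right)} = u \left(9 - \frac{2}{u}\right)$
$y = 29$ ($y = - (-2 + 9 \left(-3\right)) = - (-2 - 27) = \left(-1\right) \left(-29\right) = 29$)
$J{\left(T \right)} = 29$
$J{\left(-207 \right)} + 32455 = 29 + 32455 = 32484$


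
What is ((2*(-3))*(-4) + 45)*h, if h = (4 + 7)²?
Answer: 8349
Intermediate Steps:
h = 121 (h = 11² = 121)
((2*(-3))*(-4) + 45)*h = ((2*(-3))*(-4) + 45)*121 = (-6*(-4) + 45)*121 = (24 + 45)*121 = 69*121 = 8349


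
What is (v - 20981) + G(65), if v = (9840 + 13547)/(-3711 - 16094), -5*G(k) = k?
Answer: -415809557/19805 ≈ -20995.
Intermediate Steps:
G(k) = -k/5
v = -23387/19805 (v = 23387/(-19805) = 23387*(-1/19805) = -23387/19805 ≈ -1.1809)
(v - 20981) + G(65) = (-23387/19805 - 20981) - ⅕*65 = -415552092/19805 - 13 = -415809557/19805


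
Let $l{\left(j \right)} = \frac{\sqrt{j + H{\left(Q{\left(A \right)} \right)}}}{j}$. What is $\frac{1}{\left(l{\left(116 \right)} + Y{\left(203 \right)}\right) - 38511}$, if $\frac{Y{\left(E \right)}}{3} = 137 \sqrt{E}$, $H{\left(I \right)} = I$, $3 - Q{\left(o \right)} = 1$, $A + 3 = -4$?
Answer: $\frac{116}{-4467276 + \sqrt{118} + 47676 \sqrt{203}} \approx -3.0623 \cdot 10^{-5}$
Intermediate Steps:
$A = -7$ ($A = -3 - 4 = -7$)
$Q{\left(o \right)} = 2$ ($Q{\left(o \right)} = 3 - 1 = 2$)
$Y{\left(E \right)} = 411 \sqrt{E}$ ($Y{\left(E \right)} = 3 \cdot 137 \sqrt{E} = 411 \sqrt{E}$)
$l{\left(j \right)} = \frac{\sqrt{2 + j}}{j}$ ($l{\left(j \right)} = \frac{\sqrt{j + 2}}{j} = \frac{\sqrt{2 + j}}{j}$)
$\frac{1}{\left(l{\left(116 \right)} + Y{\left(203 \right)}\right) - 38511} = \frac{1}{\left(\frac{\sqrt{2 + 116}}{116} + 411 \sqrt{203}\right) - 38511} = \frac{1}{\left(\frac{\sqrt{118}}{116} + 411 \sqrt{203}\right) - 38511} = \frac{1}{\left(411 \sqrt{203} + \frac{\sqrt{118}}{116}\right) - 38511} = \frac{1}{-38511 + 411 \sqrt{203} + \frac{\sqrt{118}}{116}}$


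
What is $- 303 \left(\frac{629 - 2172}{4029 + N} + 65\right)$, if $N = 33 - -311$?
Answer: $- \frac{85658706}{4373} \approx -19588.0$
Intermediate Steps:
$N = 344$ ($N = 33 + 311 = 344$)
$- 303 \left(\frac{629 - 2172}{4029 + N} + 65\right) = - 303 \left(\frac{629 - 2172}{4029 + 344} + 65\right) = - 303 \left(- \frac{1543}{4373} + 65\right) = \left(-303\right) \frac{282702}{4373} = - \frac{85658706}{4373}$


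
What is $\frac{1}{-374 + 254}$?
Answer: $- \frac{1}{120} \approx -0.0083333$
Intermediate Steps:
$\frac{1}{-374 + 254} = \frac{1}{-120} = - \frac{1}{120}$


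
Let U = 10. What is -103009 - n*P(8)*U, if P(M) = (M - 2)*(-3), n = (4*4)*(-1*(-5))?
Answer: -88609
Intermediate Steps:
n = 80 (n = 16*5 = 80)
P(M) = 6 - 3*M (P(M) = (-2 + M)*(-3) = 6 - 3*M)
-103009 - n*P(8)*U = -103009 - 80*(6 - 3*8)*10 = -103009 - 80*(6 - 24)*10 = -103009 - 80*(-18)*10 = -103009 - (-1440)*10 = -103009 - 1*(-14400) = -103009 + 14400 = -88609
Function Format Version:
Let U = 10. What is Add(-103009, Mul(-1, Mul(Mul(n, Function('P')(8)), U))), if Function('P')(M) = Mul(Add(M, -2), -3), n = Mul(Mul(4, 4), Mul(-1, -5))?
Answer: -88609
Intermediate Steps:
n = 80 (n = Mul(16, 5) = 80)
Function('P')(M) = Add(6, Mul(-3, M)) (Function('P')(M) = Mul(Add(-2, M), -3) = Add(6, Mul(-3, M)))
Add(-103009, Mul(-1, Mul(Mul(n, Function('P')(8)), U))) = Add(-103009, Mul(-1, Mul(Mul(80, Add(6, Mul(-3, 8))), 10))) = Add(-103009, Mul(-1, Mul(Mul(80, Add(6, -24)), 10))) = Add(-103009, Mul(-1, Mul(Mul(80, -18), 10))) = Add(-103009, Mul(-1, Mul(-1440, 10))) = Add(-103009, Mul(-1, -14400)) = Add(-103009, 14400) = -88609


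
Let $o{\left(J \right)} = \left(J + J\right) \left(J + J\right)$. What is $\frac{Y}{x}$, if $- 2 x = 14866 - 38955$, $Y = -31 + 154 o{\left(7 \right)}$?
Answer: $\frac{60306}{24089} \approx 2.5035$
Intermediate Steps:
$o{\left(J \right)} = 4 J^{2}$ ($o{\left(J \right)} = 2 J 2 J = 4 J^{2}$)
$Y = 30153$ ($Y = -31 + 154 \cdot 4 \cdot 7^{2} = -31 + 154 \cdot 4 \cdot 49 = -31 + 154 \cdot 196 = -31 + 30184 = 30153$)
$x = \frac{24089}{2}$ ($x = - \frac{14866 - 38955}{2} = \left(- \frac{1}{2}\right) \left(-24089\right) = \frac{24089}{2} \approx 12045.0$)
$\frac{Y}{x} = \frac{30153}{\frac{24089}{2}} = 30153 \cdot \frac{2}{24089} = \frac{60306}{24089}$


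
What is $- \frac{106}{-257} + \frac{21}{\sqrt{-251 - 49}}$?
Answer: $\frac{106}{257} - \frac{7 i \sqrt{3}}{10} \approx 0.41245 - 1.2124 i$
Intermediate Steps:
$- \frac{106}{-257} + \frac{21}{\sqrt{-251 - 49}} = \left(-106\right) \left(- \frac{1}{257}\right) + \frac{21}{\sqrt{-300}} = \frac{106}{257} + \frac{21}{10 i \sqrt{3}} = \frac{106}{257} + 21 \left(- \frac{i \sqrt{3}}{30}\right) = \frac{106}{257} - \frac{7 i \sqrt{3}}{10}$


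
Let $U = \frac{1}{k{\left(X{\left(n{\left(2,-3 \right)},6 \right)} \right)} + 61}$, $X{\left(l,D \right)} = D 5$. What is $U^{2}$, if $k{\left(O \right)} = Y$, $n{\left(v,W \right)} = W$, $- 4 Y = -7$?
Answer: $\frac{16}{63001} \approx 0.00025396$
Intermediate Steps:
$Y = \frac{7}{4}$ ($Y = \left(- \frac{1}{4}\right) \left(-7\right) = \frac{7}{4} \approx 1.75$)
$X{\left(l,D \right)} = 5 D$
$k{\left(O \right)} = \frac{7}{4}$
$U = \frac{4}{251}$ ($U = \frac{1}{\frac{7}{4} + 61} = \frac{1}{\frac{251}{4}} = \frac{4}{251} \approx 0.015936$)
$U^{2} = \left(\frac{4}{251}\right)^{2} = \frac{16}{63001}$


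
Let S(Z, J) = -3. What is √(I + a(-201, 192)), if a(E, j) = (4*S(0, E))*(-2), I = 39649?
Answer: √39673 ≈ 199.18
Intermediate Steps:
a(E, j) = 24 (a(E, j) = (4*(-3))*(-2) = -12*(-2) = 24)
√(I + a(-201, 192)) = √(39649 + 24) = √39673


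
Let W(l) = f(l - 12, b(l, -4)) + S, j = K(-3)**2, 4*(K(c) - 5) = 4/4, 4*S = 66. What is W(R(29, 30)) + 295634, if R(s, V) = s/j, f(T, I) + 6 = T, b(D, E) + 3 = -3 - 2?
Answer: 260748793/882 ≈ 2.9563e+5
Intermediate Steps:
S = 33/2 (S = (1/4)*66 = 33/2 ≈ 16.500)
K(c) = 21/4 (K(c) = 5 + (4/4)/4 = 5 + (4*(1/4))/4 = 5 + (1/4)*1 = 5 + 1/4 = 21/4)
b(D, E) = -8 (b(D, E) = -3 + (-3 - 2) = -3 - 5 = -8)
j = 441/16 (j = (21/4)**2 = 441/16 ≈ 27.563)
f(T, I) = -6 + T
R(s, V) = 16*s/441 (R(s, V) = s/(441/16) = s*(16/441) = 16*s/441)
W(l) = -3/2 + l (W(l) = (-6 + (l - 12)) + 33/2 = (-6 + (-12 + l)) + 33/2 = (-18 + l) + 33/2 = -3/2 + l)
W(R(29, 30)) + 295634 = (-3/2 + (16/441)*29) + 295634 = (-3/2 + 464/441) + 295634 = -395/882 + 295634 = 260748793/882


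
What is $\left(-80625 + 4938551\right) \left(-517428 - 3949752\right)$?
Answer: $-21701229868680$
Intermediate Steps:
$\left(-80625 + 4938551\right) \left(-517428 - 3949752\right) = 4857926 \left(-4467180\right) = -21701229868680$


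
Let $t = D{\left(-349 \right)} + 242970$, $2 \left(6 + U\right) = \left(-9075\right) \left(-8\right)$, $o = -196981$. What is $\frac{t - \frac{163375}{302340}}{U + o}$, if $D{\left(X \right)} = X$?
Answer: $- \frac{14670773953}{9716421516} \approx -1.5099$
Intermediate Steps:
$U = 36294$ ($U = -6 + \frac{\left(-9075\right) \left(-8\right)}{2} = -6 + \frac{1}{2} \cdot 72600 = -6 + 36300 = 36294$)
$t = 242621$ ($t = -349 + 242970 = 242621$)
$\frac{t - \frac{163375}{302340}}{U + o} = \frac{242621 - \frac{163375}{302340}}{36294 - 196981} = \frac{242621 - \frac{32675}{60468}}{-160687} = \left(242621 - \frac{32675}{60468}\right) \left(- \frac{1}{160687}\right) = \frac{14670773953}{60468} \left(- \frac{1}{160687}\right) = - \frac{14670773953}{9716421516}$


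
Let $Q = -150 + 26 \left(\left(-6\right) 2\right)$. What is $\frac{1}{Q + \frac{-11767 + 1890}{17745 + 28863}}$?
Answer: $- \frac{46608}{21542773} \approx -0.0021635$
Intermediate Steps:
$Q = -462$ ($Q = -150 + 26 \left(-12\right) = -150 - 312 = -462$)
$\frac{1}{Q + \frac{-11767 + 1890}{17745 + 28863}} = \frac{1}{-462 + \frac{-11767 + 1890}{17745 + 28863}} = \frac{1}{-462 - \frac{9877}{46608}} = \frac{1}{- \frac{21542773}{46608}} = - \frac{46608}{21542773}$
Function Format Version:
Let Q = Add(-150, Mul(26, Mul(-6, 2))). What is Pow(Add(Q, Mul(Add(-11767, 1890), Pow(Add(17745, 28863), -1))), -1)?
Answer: Rational(-46608, 21542773) ≈ -0.0021635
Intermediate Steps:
Q = -462 (Q = Add(-150, Mul(26, -12)) = Add(-150, -312) = -462)
Pow(Add(Q, Mul(Add(-11767, 1890), Pow(Add(17745, 28863), -1))), -1) = Pow(Add(-462, Mul(Add(-11767, 1890), Pow(Add(17745, 28863), -1))), -1) = Pow(Add(-462, Mul(-9877, Pow(46608, -1))), -1) = Pow(Add(-462, Mul(-9877, Rational(1, 46608))), -1) = Pow(Add(-462, Rational(-9877, 46608)), -1) = Pow(Rational(-21542773, 46608), -1) = Rational(-46608, 21542773)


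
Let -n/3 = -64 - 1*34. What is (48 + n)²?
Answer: 116964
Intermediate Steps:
n = 294 (n = -3*(-64 - 1*34) = -3*(-64 - 34) = -3*(-98) = 294)
(48 + n)² = (48 + 294)² = 342² = 116964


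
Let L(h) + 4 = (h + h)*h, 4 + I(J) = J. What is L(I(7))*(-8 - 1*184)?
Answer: -2688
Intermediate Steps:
I(J) = -4 + J
L(h) = -4 + 2*h**2 (L(h) = -4 + (h + h)*h = -4 + (2*h)*h = -4 + 2*h**2)
L(I(7))*(-8 - 1*184) = (-4 + 2*(-4 + 7)**2)*(-8 - 1*184) = (-4 + 2*3**2)*(-8 - 184) = (-4 + 2*9)*(-192) = (-4 + 18)*(-192) = 14*(-192) = -2688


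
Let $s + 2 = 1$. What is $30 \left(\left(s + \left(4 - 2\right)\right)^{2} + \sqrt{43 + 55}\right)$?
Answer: $30 + 210 \sqrt{2} \approx 326.98$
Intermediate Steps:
$s = -1$ ($s = -2 + 1 = -1$)
$30 \left(\left(s + \left(4 - 2\right)\right)^{2} + \sqrt{43 + 55}\right) = 30 \left(\left(-1 + \left(4 - 2\right)\right)^{2} + \sqrt{43 + 55}\right) = 30 \left(\left(-1 + 2\right)^{2} + \sqrt{98}\right) = 30 \left(1^{2} + 7 \sqrt{2}\right) = 30 \left(1 + 7 \sqrt{2}\right) = 30 + 210 \sqrt{2}$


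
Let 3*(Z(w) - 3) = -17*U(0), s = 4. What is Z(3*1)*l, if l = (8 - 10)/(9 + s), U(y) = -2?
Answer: -86/39 ≈ -2.2051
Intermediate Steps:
l = -2/13 (l = (8 - 10)/(9 + 4) = -2/13 ≈ -0.15385)
Z(w) = 43/3 (Z(w) = 3 + (-17*(-2))/3 = 3 + (⅓)*34 = 3 + 34/3 = 43/3)
Z(3*1)*l = (43/3)*(-2/13) = -86/39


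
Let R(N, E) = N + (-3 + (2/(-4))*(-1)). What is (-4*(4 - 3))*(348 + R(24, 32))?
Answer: -1478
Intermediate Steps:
R(N, E) = -5/2 + N (R(N, E) = N + (-3 + (2*(-¼))*(-1)) = N + (-3 - ½*(-1)) = N + (-3 + ½) = N - 5/2 = -5/2 + N)
(-4*(4 - 3))*(348 + R(24, 32)) = (-4*(4 - 3))*(348 + (-5/2 + 24)) = (-4)*(348 + 43/2) = -1*4*(739/2) = -4*739/2 = -1478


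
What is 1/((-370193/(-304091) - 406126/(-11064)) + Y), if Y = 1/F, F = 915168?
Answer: 128293696404768/4865455609409927 ≈ 0.026368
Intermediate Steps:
Y = 1/915168 ≈ 1.0927e-6
1/((-370193/(-304091) - 406126/(-11064)) + Y) = 1/((-370193/(-304091) - 406126/(-11064)) + 1/915168) = 1/((-370193*(-1/304091) - 406126*(-1/11064)) + 1/915168) = 1/((370193/304091 + 203063/5532) + 1/915168) = 1/(63797538409/1682231412 + 1/915168) = 1/(4865455609409927/128293696404768) = 128293696404768/4865455609409927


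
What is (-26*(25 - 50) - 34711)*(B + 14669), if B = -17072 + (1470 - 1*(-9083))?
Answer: -277597150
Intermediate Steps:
B = -6519 (B = -17072 + (1470 + 9083) = -17072 + 10553 = -6519)
(-26*(25 - 50) - 34711)*(B + 14669) = (-26*(25 - 50) - 34711)*(-6519 + 14669) = (-26*(-25) - 34711)*8150 = (650 - 34711)*8150 = -34061*8150 = -277597150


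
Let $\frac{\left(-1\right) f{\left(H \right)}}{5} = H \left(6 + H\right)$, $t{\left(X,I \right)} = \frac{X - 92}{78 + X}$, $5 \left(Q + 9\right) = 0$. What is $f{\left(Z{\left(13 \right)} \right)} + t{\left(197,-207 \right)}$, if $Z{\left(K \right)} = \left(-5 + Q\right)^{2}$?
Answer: $- \frac{10887779}{55} \approx -1.9796 \cdot 10^{5}$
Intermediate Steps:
$Q = -9$ ($Q = -9 + \frac{1}{5} \cdot 0 = -9 + 0 = -9$)
$t{\left(X,I \right)} = \frac{-92 + X}{78 + X}$
$Z{\left(K \right)} = 196$ ($Z{\left(K \right)} = \left(-5 - 9\right)^{2} = \left(-14\right)^{2} = 196$)
$f{\left(H \right)} = - 5 H \left(6 + H\right)$
$f{\left(Z{\left(13 \right)} \right)} + t{\left(197,-207 \right)} = \left(-5\right) 196 \left(6 + 196\right) + \frac{-92 + 197}{78 + 197} = \left(-5\right) 196 \cdot 202 + \frac{1}{275} \cdot 105 = -197960 + \frac{1}{275} \cdot 105 = -197960 + \frac{21}{55} = - \frac{10887779}{55}$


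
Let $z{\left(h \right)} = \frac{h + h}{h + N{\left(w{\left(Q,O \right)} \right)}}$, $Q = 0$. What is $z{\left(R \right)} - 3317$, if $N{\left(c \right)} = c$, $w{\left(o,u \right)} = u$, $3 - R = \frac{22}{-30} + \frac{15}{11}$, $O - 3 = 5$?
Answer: $- \frac{5674605}{1711} \approx -3316.5$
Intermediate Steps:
$O = 8$ ($O = 3 + 5 = 8$)
$R = \frac{391}{165}$ ($R = 3 - \left(\frac{22}{-30} + \frac{15}{11}\right) = 3 - \left(22 \left(- \frac{1}{30}\right) + 15 \cdot \frac{1}{11}\right) = 3 - \left(- \frac{11}{15} + \frac{15}{11}\right) = 3 - \frac{104}{165} = \frac{391}{165} \approx 2.3697$)
$z{\left(h \right)} = \frac{2 h}{8 + h}$ ($z{\left(h \right)} = \frac{h + h}{h + 8} = \frac{2 h}{8 + h}$)
$z{\left(R \right)} - 3317 = 2 \cdot \frac{391}{165} \frac{1}{8 + \frac{391}{165}} - 3317 = 2 \cdot \frac{391}{165} \frac{1}{\frac{1711}{165}} - 3317 = 2 \cdot \frac{391}{165} \cdot \frac{165}{1711} - 3317 = \frac{782}{1711} - 3317 = - \frac{5674605}{1711}$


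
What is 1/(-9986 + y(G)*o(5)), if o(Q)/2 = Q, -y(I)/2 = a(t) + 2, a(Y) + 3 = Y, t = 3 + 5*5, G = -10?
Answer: -1/10526 ≈ -9.5003e-5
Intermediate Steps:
t = 28 (t = 3 + 25 = 28)
a(Y) = -3 + Y
y(I) = -54 (y(I) = -2*((-3 + 28) + 2) = -2*(25 + 2) = -2*27 = -54)
o(Q) = 2*Q
1/(-9986 + y(G)*o(5)) = 1/(-9986 - 108*5) = 1/(-9986 - 54*10) = 1/(-9986 - 540) = 1/(-10526) = -1/10526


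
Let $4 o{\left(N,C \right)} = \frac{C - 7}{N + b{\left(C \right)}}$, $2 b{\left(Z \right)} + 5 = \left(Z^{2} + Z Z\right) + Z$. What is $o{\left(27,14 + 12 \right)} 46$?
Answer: $\frac{437}{1427} \approx 0.30624$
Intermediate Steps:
$b{\left(Z \right)} = - \frac{5}{2} + Z^{2} + \frac{Z}{2}$ ($b{\left(Z \right)} = - \frac{5}{2} + \frac{\left(Z^{2} + Z Z\right) + Z}{2} = - \frac{5}{2} + \frac{\left(Z^{2} + Z^{2}\right) + Z}{2} = - \frac{5}{2} + \frac{2 Z^{2} + Z}{2} = - \frac{5}{2} + \frac{Z + 2 Z^{2}}{2} = - \frac{5}{2} + \left(Z^{2} + \frac{Z}{2}\right) = - \frac{5}{2} + Z^{2} + \frac{Z}{2}$)
$o{\left(N,C \right)} = \frac{-7 + C}{4 \left(- \frac{5}{2} + N + C^{2} + \frac{C}{2}\right)}$ ($o{\left(N,C \right)} = \frac{\left(C - 7\right) \frac{1}{N + \left(- \frac{5}{2} + C^{2} + \frac{C}{2}\right)}}{4} = \frac{\left(-7 + C\right) \frac{1}{- \frac{5}{2} + N + C^{2} + \frac{C}{2}}}{4} = \frac{\frac{1}{- \frac{5}{2} + N + C^{2} + \frac{C}{2}} \left(-7 + C\right)}{4} = \frac{-7 + C}{4 \left(- \frac{5}{2} + N + C^{2} + \frac{C}{2}\right)}$)
$o{\left(27,14 + 12 \right)} 46 = \frac{-7 + \left(14 + 12\right)}{2 \left(-5 + \left(14 + 12\right) + 2 \cdot 27 + 2 \left(14 + 12\right)^{2}\right)} 46 = \frac{-7 + 26}{2 \left(-5 + 26 + 54 + 2 \cdot 26^{2}\right)} 46 = \frac{1}{2} \frac{1}{-5 + 26 + 54 + 2 \cdot 676} \cdot 19 \cdot 46 = \frac{1}{2} \frac{1}{-5 + 26 + 54 + 1352} \cdot 19 \cdot 46 = \frac{1}{2} \cdot \frac{1}{1427} \cdot 19 \cdot 46 = \frac{19}{2854} \cdot 46 = \frac{437}{1427}$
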